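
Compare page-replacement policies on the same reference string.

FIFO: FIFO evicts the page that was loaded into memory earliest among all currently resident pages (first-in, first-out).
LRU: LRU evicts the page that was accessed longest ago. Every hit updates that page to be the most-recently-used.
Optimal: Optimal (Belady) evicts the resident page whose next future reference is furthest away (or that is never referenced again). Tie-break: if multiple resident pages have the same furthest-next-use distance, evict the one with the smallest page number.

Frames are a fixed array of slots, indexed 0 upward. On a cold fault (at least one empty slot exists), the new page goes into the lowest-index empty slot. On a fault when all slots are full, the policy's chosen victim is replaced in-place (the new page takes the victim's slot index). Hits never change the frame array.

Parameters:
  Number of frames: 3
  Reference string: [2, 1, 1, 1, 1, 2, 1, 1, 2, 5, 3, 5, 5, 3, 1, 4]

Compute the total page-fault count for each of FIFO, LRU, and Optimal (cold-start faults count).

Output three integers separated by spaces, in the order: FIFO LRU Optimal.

Answer: 5 6 5

Derivation:
--- FIFO ---
  step 0: ref 2 -> FAULT, frames=[2,-,-] (faults so far: 1)
  step 1: ref 1 -> FAULT, frames=[2,1,-] (faults so far: 2)
  step 2: ref 1 -> HIT, frames=[2,1,-] (faults so far: 2)
  step 3: ref 1 -> HIT, frames=[2,1,-] (faults so far: 2)
  step 4: ref 1 -> HIT, frames=[2,1,-] (faults so far: 2)
  step 5: ref 2 -> HIT, frames=[2,1,-] (faults so far: 2)
  step 6: ref 1 -> HIT, frames=[2,1,-] (faults so far: 2)
  step 7: ref 1 -> HIT, frames=[2,1,-] (faults so far: 2)
  step 8: ref 2 -> HIT, frames=[2,1,-] (faults so far: 2)
  step 9: ref 5 -> FAULT, frames=[2,1,5] (faults so far: 3)
  step 10: ref 3 -> FAULT, evict 2, frames=[3,1,5] (faults so far: 4)
  step 11: ref 5 -> HIT, frames=[3,1,5] (faults so far: 4)
  step 12: ref 5 -> HIT, frames=[3,1,5] (faults so far: 4)
  step 13: ref 3 -> HIT, frames=[3,1,5] (faults so far: 4)
  step 14: ref 1 -> HIT, frames=[3,1,5] (faults so far: 4)
  step 15: ref 4 -> FAULT, evict 1, frames=[3,4,5] (faults so far: 5)
  FIFO total faults: 5
--- LRU ---
  step 0: ref 2 -> FAULT, frames=[2,-,-] (faults so far: 1)
  step 1: ref 1 -> FAULT, frames=[2,1,-] (faults so far: 2)
  step 2: ref 1 -> HIT, frames=[2,1,-] (faults so far: 2)
  step 3: ref 1 -> HIT, frames=[2,1,-] (faults so far: 2)
  step 4: ref 1 -> HIT, frames=[2,1,-] (faults so far: 2)
  step 5: ref 2 -> HIT, frames=[2,1,-] (faults so far: 2)
  step 6: ref 1 -> HIT, frames=[2,1,-] (faults so far: 2)
  step 7: ref 1 -> HIT, frames=[2,1,-] (faults so far: 2)
  step 8: ref 2 -> HIT, frames=[2,1,-] (faults so far: 2)
  step 9: ref 5 -> FAULT, frames=[2,1,5] (faults so far: 3)
  step 10: ref 3 -> FAULT, evict 1, frames=[2,3,5] (faults so far: 4)
  step 11: ref 5 -> HIT, frames=[2,3,5] (faults so far: 4)
  step 12: ref 5 -> HIT, frames=[2,3,5] (faults so far: 4)
  step 13: ref 3 -> HIT, frames=[2,3,5] (faults so far: 4)
  step 14: ref 1 -> FAULT, evict 2, frames=[1,3,5] (faults so far: 5)
  step 15: ref 4 -> FAULT, evict 5, frames=[1,3,4] (faults so far: 6)
  LRU total faults: 6
--- Optimal ---
  step 0: ref 2 -> FAULT, frames=[2,-,-] (faults so far: 1)
  step 1: ref 1 -> FAULT, frames=[2,1,-] (faults so far: 2)
  step 2: ref 1 -> HIT, frames=[2,1,-] (faults so far: 2)
  step 3: ref 1 -> HIT, frames=[2,1,-] (faults so far: 2)
  step 4: ref 1 -> HIT, frames=[2,1,-] (faults so far: 2)
  step 5: ref 2 -> HIT, frames=[2,1,-] (faults so far: 2)
  step 6: ref 1 -> HIT, frames=[2,1,-] (faults so far: 2)
  step 7: ref 1 -> HIT, frames=[2,1,-] (faults so far: 2)
  step 8: ref 2 -> HIT, frames=[2,1,-] (faults so far: 2)
  step 9: ref 5 -> FAULT, frames=[2,1,5] (faults so far: 3)
  step 10: ref 3 -> FAULT, evict 2, frames=[3,1,5] (faults so far: 4)
  step 11: ref 5 -> HIT, frames=[3,1,5] (faults so far: 4)
  step 12: ref 5 -> HIT, frames=[3,1,5] (faults so far: 4)
  step 13: ref 3 -> HIT, frames=[3,1,5] (faults so far: 4)
  step 14: ref 1 -> HIT, frames=[3,1,5] (faults so far: 4)
  step 15: ref 4 -> FAULT, evict 1, frames=[3,4,5] (faults so far: 5)
  Optimal total faults: 5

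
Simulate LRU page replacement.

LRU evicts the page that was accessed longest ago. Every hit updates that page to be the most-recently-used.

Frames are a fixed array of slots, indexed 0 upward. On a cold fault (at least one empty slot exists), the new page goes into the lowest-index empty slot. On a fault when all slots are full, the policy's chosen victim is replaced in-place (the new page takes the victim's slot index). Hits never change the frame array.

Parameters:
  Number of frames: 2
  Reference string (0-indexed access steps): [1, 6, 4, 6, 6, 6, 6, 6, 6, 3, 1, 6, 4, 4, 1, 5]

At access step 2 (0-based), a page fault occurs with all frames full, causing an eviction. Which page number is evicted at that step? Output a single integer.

Step 0: ref 1 -> FAULT, frames=[1,-]
Step 1: ref 6 -> FAULT, frames=[1,6]
Step 2: ref 4 -> FAULT, evict 1, frames=[4,6]
At step 2: evicted page 1

Answer: 1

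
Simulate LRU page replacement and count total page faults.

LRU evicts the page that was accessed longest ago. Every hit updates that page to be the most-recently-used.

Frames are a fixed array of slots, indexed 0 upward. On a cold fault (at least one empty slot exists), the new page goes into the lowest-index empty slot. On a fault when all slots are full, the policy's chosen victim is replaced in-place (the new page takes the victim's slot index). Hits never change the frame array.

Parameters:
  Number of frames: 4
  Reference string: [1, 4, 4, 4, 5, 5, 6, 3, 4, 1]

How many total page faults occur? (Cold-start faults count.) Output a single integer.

Answer: 6

Derivation:
Step 0: ref 1 → FAULT, frames=[1,-,-,-]
Step 1: ref 4 → FAULT, frames=[1,4,-,-]
Step 2: ref 4 → HIT, frames=[1,4,-,-]
Step 3: ref 4 → HIT, frames=[1,4,-,-]
Step 4: ref 5 → FAULT, frames=[1,4,5,-]
Step 5: ref 5 → HIT, frames=[1,4,5,-]
Step 6: ref 6 → FAULT, frames=[1,4,5,6]
Step 7: ref 3 → FAULT (evict 1), frames=[3,4,5,6]
Step 8: ref 4 → HIT, frames=[3,4,5,6]
Step 9: ref 1 → FAULT (evict 5), frames=[3,4,1,6]
Total faults: 6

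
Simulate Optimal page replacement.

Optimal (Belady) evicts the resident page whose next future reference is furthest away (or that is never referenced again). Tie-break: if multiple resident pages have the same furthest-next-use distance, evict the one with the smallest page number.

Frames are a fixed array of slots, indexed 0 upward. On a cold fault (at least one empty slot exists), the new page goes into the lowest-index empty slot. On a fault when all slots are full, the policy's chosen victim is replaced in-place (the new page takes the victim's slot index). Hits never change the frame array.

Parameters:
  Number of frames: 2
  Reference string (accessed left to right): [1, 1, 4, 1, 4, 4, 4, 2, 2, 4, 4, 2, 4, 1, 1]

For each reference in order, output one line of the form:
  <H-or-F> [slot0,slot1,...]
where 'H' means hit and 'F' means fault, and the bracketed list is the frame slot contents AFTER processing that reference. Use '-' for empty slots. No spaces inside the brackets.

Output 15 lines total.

F [1,-]
H [1,-]
F [1,4]
H [1,4]
H [1,4]
H [1,4]
H [1,4]
F [2,4]
H [2,4]
H [2,4]
H [2,4]
H [2,4]
H [2,4]
F [1,4]
H [1,4]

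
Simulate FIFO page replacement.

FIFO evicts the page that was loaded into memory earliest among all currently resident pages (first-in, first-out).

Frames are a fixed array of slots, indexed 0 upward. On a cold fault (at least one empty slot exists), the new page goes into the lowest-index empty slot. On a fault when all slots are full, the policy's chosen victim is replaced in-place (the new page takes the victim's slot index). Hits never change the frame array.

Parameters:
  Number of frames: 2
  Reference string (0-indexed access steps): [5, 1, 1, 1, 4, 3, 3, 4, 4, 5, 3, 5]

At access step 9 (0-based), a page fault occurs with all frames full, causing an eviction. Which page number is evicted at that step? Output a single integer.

Answer: 4

Derivation:
Step 0: ref 5 -> FAULT, frames=[5,-]
Step 1: ref 1 -> FAULT, frames=[5,1]
Step 2: ref 1 -> HIT, frames=[5,1]
Step 3: ref 1 -> HIT, frames=[5,1]
Step 4: ref 4 -> FAULT, evict 5, frames=[4,1]
Step 5: ref 3 -> FAULT, evict 1, frames=[4,3]
Step 6: ref 3 -> HIT, frames=[4,3]
Step 7: ref 4 -> HIT, frames=[4,3]
Step 8: ref 4 -> HIT, frames=[4,3]
Step 9: ref 5 -> FAULT, evict 4, frames=[5,3]
At step 9: evicted page 4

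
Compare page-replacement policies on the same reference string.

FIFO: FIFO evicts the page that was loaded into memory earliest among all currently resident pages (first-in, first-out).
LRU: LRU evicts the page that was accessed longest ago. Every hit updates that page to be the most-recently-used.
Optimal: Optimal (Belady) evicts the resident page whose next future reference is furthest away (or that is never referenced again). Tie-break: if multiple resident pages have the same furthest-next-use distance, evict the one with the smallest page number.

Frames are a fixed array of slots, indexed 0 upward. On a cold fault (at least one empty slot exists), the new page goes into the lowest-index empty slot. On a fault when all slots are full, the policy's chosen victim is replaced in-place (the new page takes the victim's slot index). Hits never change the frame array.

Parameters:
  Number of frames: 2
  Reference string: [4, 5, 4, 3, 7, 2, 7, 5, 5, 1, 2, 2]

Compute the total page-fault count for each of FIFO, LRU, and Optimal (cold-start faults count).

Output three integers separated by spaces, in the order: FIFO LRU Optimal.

Answer: 8 8 7

Derivation:
--- FIFO ---
  step 0: ref 4 -> FAULT, frames=[4,-] (faults so far: 1)
  step 1: ref 5 -> FAULT, frames=[4,5] (faults so far: 2)
  step 2: ref 4 -> HIT, frames=[4,5] (faults so far: 2)
  step 3: ref 3 -> FAULT, evict 4, frames=[3,5] (faults so far: 3)
  step 4: ref 7 -> FAULT, evict 5, frames=[3,7] (faults so far: 4)
  step 5: ref 2 -> FAULT, evict 3, frames=[2,7] (faults so far: 5)
  step 6: ref 7 -> HIT, frames=[2,7] (faults so far: 5)
  step 7: ref 5 -> FAULT, evict 7, frames=[2,5] (faults so far: 6)
  step 8: ref 5 -> HIT, frames=[2,5] (faults so far: 6)
  step 9: ref 1 -> FAULT, evict 2, frames=[1,5] (faults so far: 7)
  step 10: ref 2 -> FAULT, evict 5, frames=[1,2] (faults so far: 8)
  step 11: ref 2 -> HIT, frames=[1,2] (faults so far: 8)
  FIFO total faults: 8
--- LRU ---
  step 0: ref 4 -> FAULT, frames=[4,-] (faults so far: 1)
  step 1: ref 5 -> FAULT, frames=[4,5] (faults so far: 2)
  step 2: ref 4 -> HIT, frames=[4,5] (faults so far: 2)
  step 3: ref 3 -> FAULT, evict 5, frames=[4,3] (faults so far: 3)
  step 4: ref 7 -> FAULT, evict 4, frames=[7,3] (faults so far: 4)
  step 5: ref 2 -> FAULT, evict 3, frames=[7,2] (faults so far: 5)
  step 6: ref 7 -> HIT, frames=[7,2] (faults so far: 5)
  step 7: ref 5 -> FAULT, evict 2, frames=[7,5] (faults so far: 6)
  step 8: ref 5 -> HIT, frames=[7,5] (faults so far: 6)
  step 9: ref 1 -> FAULT, evict 7, frames=[1,5] (faults so far: 7)
  step 10: ref 2 -> FAULT, evict 5, frames=[1,2] (faults so far: 8)
  step 11: ref 2 -> HIT, frames=[1,2] (faults so far: 8)
  LRU total faults: 8
--- Optimal ---
  step 0: ref 4 -> FAULT, frames=[4,-] (faults so far: 1)
  step 1: ref 5 -> FAULT, frames=[4,5] (faults so far: 2)
  step 2: ref 4 -> HIT, frames=[4,5] (faults so far: 2)
  step 3: ref 3 -> FAULT, evict 4, frames=[3,5] (faults so far: 3)
  step 4: ref 7 -> FAULT, evict 3, frames=[7,5] (faults so far: 4)
  step 5: ref 2 -> FAULT, evict 5, frames=[7,2] (faults so far: 5)
  step 6: ref 7 -> HIT, frames=[7,2] (faults so far: 5)
  step 7: ref 5 -> FAULT, evict 7, frames=[5,2] (faults so far: 6)
  step 8: ref 5 -> HIT, frames=[5,2] (faults so far: 6)
  step 9: ref 1 -> FAULT, evict 5, frames=[1,2] (faults so far: 7)
  step 10: ref 2 -> HIT, frames=[1,2] (faults so far: 7)
  step 11: ref 2 -> HIT, frames=[1,2] (faults so far: 7)
  Optimal total faults: 7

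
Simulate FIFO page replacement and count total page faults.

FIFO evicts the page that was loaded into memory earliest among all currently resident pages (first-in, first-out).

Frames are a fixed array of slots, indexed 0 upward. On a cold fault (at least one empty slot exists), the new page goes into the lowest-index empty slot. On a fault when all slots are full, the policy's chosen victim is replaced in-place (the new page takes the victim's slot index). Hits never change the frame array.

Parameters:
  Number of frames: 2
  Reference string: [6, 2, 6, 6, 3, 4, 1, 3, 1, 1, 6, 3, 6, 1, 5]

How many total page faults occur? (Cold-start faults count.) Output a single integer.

Step 0: ref 6 → FAULT, frames=[6,-]
Step 1: ref 2 → FAULT, frames=[6,2]
Step 2: ref 6 → HIT, frames=[6,2]
Step 3: ref 6 → HIT, frames=[6,2]
Step 4: ref 3 → FAULT (evict 6), frames=[3,2]
Step 5: ref 4 → FAULT (evict 2), frames=[3,4]
Step 6: ref 1 → FAULT (evict 3), frames=[1,4]
Step 7: ref 3 → FAULT (evict 4), frames=[1,3]
Step 8: ref 1 → HIT, frames=[1,3]
Step 9: ref 1 → HIT, frames=[1,3]
Step 10: ref 6 → FAULT (evict 1), frames=[6,3]
Step 11: ref 3 → HIT, frames=[6,3]
Step 12: ref 6 → HIT, frames=[6,3]
Step 13: ref 1 → FAULT (evict 3), frames=[6,1]
Step 14: ref 5 → FAULT (evict 6), frames=[5,1]
Total faults: 9

Answer: 9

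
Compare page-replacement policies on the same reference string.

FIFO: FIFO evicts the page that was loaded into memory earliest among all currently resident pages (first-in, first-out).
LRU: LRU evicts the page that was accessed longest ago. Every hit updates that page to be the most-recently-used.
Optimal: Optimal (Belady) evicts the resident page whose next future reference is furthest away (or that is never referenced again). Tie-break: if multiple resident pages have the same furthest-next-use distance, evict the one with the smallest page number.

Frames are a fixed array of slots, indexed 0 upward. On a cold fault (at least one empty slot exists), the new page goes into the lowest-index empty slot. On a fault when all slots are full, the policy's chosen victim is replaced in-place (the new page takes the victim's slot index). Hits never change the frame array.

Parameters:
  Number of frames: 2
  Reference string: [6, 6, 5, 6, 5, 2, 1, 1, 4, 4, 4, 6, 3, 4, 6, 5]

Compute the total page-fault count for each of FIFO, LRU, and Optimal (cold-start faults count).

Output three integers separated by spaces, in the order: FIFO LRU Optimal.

--- FIFO ---
  step 0: ref 6 -> FAULT, frames=[6,-] (faults so far: 1)
  step 1: ref 6 -> HIT, frames=[6,-] (faults so far: 1)
  step 2: ref 5 -> FAULT, frames=[6,5] (faults so far: 2)
  step 3: ref 6 -> HIT, frames=[6,5] (faults so far: 2)
  step 4: ref 5 -> HIT, frames=[6,5] (faults so far: 2)
  step 5: ref 2 -> FAULT, evict 6, frames=[2,5] (faults so far: 3)
  step 6: ref 1 -> FAULT, evict 5, frames=[2,1] (faults so far: 4)
  step 7: ref 1 -> HIT, frames=[2,1] (faults so far: 4)
  step 8: ref 4 -> FAULT, evict 2, frames=[4,1] (faults so far: 5)
  step 9: ref 4 -> HIT, frames=[4,1] (faults so far: 5)
  step 10: ref 4 -> HIT, frames=[4,1] (faults so far: 5)
  step 11: ref 6 -> FAULT, evict 1, frames=[4,6] (faults so far: 6)
  step 12: ref 3 -> FAULT, evict 4, frames=[3,6] (faults so far: 7)
  step 13: ref 4 -> FAULT, evict 6, frames=[3,4] (faults so far: 8)
  step 14: ref 6 -> FAULT, evict 3, frames=[6,4] (faults so far: 9)
  step 15: ref 5 -> FAULT, evict 4, frames=[6,5] (faults so far: 10)
  FIFO total faults: 10
--- LRU ---
  step 0: ref 6 -> FAULT, frames=[6,-] (faults so far: 1)
  step 1: ref 6 -> HIT, frames=[6,-] (faults so far: 1)
  step 2: ref 5 -> FAULT, frames=[6,5] (faults so far: 2)
  step 3: ref 6 -> HIT, frames=[6,5] (faults so far: 2)
  step 4: ref 5 -> HIT, frames=[6,5] (faults so far: 2)
  step 5: ref 2 -> FAULT, evict 6, frames=[2,5] (faults so far: 3)
  step 6: ref 1 -> FAULT, evict 5, frames=[2,1] (faults so far: 4)
  step 7: ref 1 -> HIT, frames=[2,1] (faults so far: 4)
  step 8: ref 4 -> FAULT, evict 2, frames=[4,1] (faults so far: 5)
  step 9: ref 4 -> HIT, frames=[4,1] (faults so far: 5)
  step 10: ref 4 -> HIT, frames=[4,1] (faults so far: 5)
  step 11: ref 6 -> FAULT, evict 1, frames=[4,6] (faults so far: 6)
  step 12: ref 3 -> FAULT, evict 4, frames=[3,6] (faults so far: 7)
  step 13: ref 4 -> FAULT, evict 6, frames=[3,4] (faults so far: 8)
  step 14: ref 6 -> FAULT, evict 3, frames=[6,4] (faults so far: 9)
  step 15: ref 5 -> FAULT, evict 4, frames=[6,5] (faults so far: 10)
  LRU total faults: 10
--- Optimal ---
  step 0: ref 6 -> FAULT, frames=[6,-] (faults so far: 1)
  step 1: ref 6 -> HIT, frames=[6,-] (faults so far: 1)
  step 2: ref 5 -> FAULT, frames=[6,5] (faults so far: 2)
  step 3: ref 6 -> HIT, frames=[6,5] (faults so far: 2)
  step 4: ref 5 -> HIT, frames=[6,5] (faults so far: 2)
  step 5: ref 2 -> FAULT, evict 5, frames=[6,2] (faults so far: 3)
  step 6: ref 1 -> FAULT, evict 2, frames=[6,1] (faults so far: 4)
  step 7: ref 1 -> HIT, frames=[6,1] (faults so far: 4)
  step 8: ref 4 -> FAULT, evict 1, frames=[6,4] (faults so far: 5)
  step 9: ref 4 -> HIT, frames=[6,4] (faults so far: 5)
  step 10: ref 4 -> HIT, frames=[6,4] (faults so far: 5)
  step 11: ref 6 -> HIT, frames=[6,4] (faults so far: 5)
  step 12: ref 3 -> FAULT, evict 6, frames=[3,4] (faults so far: 6)
  step 13: ref 4 -> HIT, frames=[3,4] (faults so far: 6)
  step 14: ref 6 -> FAULT, evict 3, frames=[6,4] (faults so far: 7)
  step 15: ref 5 -> FAULT, evict 4, frames=[6,5] (faults so far: 8)
  Optimal total faults: 8

Answer: 10 10 8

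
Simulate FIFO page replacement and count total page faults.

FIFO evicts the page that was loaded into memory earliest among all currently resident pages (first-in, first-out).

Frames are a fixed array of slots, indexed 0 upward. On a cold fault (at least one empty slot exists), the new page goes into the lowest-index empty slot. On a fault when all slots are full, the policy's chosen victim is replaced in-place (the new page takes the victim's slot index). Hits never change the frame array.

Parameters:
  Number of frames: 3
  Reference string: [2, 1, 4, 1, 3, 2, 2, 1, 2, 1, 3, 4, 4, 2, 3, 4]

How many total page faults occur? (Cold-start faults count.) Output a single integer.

Answer: 8

Derivation:
Step 0: ref 2 → FAULT, frames=[2,-,-]
Step 1: ref 1 → FAULT, frames=[2,1,-]
Step 2: ref 4 → FAULT, frames=[2,1,4]
Step 3: ref 1 → HIT, frames=[2,1,4]
Step 4: ref 3 → FAULT (evict 2), frames=[3,1,4]
Step 5: ref 2 → FAULT (evict 1), frames=[3,2,4]
Step 6: ref 2 → HIT, frames=[3,2,4]
Step 7: ref 1 → FAULT (evict 4), frames=[3,2,1]
Step 8: ref 2 → HIT, frames=[3,2,1]
Step 9: ref 1 → HIT, frames=[3,2,1]
Step 10: ref 3 → HIT, frames=[3,2,1]
Step 11: ref 4 → FAULT (evict 3), frames=[4,2,1]
Step 12: ref 4 → HIT, frames=[4,2,1]
Step 13: ref 2 → HIT, frames=[4,2,1]
Step 14: ref 3 → FAULT (evict 2), frames=[4,3,1]
Step 15: ref 4 → HIT, frames=[4,3,1]
Total faults: 8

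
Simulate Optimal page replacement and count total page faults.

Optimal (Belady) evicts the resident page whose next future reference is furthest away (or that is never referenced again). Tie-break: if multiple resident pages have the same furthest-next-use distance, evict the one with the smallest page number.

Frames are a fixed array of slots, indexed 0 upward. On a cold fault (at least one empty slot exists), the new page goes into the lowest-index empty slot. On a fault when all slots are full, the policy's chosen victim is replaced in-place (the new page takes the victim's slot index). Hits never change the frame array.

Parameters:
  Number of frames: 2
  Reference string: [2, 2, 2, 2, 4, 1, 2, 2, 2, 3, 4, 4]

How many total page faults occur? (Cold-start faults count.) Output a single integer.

Step 0: ref 2 → FAULT, frames=[2,-]
Step 1: ref 2 → HIT, frames=[2,-]
Step 2: ref 2 → HIT, frames=[2,-]
Step 3: ref 2 → HIT, frames=[2,-]
Step 4: ref 4 → FAULT, frames=[2,4]
Step 5: ref 1 → FAULT (evict 4), frames=[2,1]
Step 6: ref 2 → HIT, frames=[2,1]
Step 7: ref 2 → HIT, frames=[2,1]
Step 8: ref 2 → HIT, frames=[2,1]
Step 9: ref 3 → FAULT (evict 1), frames=[2,3]
Step 10: ref 4 → FAULT (evict 2), frames=[4,3]
Step 11: ref 4 → HIT, frames=[4,3]
Total faults: 5

Answer: 5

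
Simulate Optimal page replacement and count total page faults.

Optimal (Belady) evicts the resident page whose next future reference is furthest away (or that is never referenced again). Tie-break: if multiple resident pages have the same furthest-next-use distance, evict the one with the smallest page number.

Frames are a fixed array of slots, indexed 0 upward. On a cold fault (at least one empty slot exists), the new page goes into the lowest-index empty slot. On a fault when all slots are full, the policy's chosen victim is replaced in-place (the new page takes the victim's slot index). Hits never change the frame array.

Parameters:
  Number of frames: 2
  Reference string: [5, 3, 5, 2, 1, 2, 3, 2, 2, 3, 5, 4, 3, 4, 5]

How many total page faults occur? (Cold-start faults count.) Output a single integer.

Answer: 8

Derivation:
Step 0: ref 5 → FAULT, frames=[5,-]
Step 1: ref 3 → FAULT, frames=[5,3]
Step 2: ref 5 → HIT, frames=[5,3]
Step 3: ref 2 → FAULT (evict 5), frames=[2,3]
Step 4: ref 1 → FAULT (evict 3), frames=[2,1]
Step 5: ref 2 → HIT, frames=[2,1]
Step 6: ref 3 → FAULT (evict 1), frames=[2,3]
Step 7: ref 2 → HIT, frames=[2,3]
Step 8: ref 2 → HIT, frames=[2,3]
Step 9: ref 3 → HIT, frames=[2,3]
Step 10: ref 5 → FAULT (evict 2), frames=[5,3]
Step 11: ref 4 → FAULT (evict 5), frames=[4,3]
Step 12: ref 3 → HIT, frames=[4,3]
Step 13: ref 4 → HIT, frames=[4,3]
Step 14: ref 5 → FAULT (evict 3), frames=[4,5]
Total faults: 8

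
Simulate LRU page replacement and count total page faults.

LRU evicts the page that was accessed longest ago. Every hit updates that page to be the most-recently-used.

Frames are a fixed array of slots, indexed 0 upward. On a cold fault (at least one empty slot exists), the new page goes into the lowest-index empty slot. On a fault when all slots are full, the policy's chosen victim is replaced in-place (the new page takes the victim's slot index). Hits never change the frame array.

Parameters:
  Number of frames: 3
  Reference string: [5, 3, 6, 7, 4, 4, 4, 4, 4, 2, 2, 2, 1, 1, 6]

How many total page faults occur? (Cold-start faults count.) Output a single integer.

Answer: 8

Derivation:
Step 0: ref 5 → FAULT, frames=[5,-,-]
Step 1: ref 3 → FAULT, frames=[5,3,-]
Step 2: ref 6 → FAULT, frames=[5,3,6]
Step 3: ref 7 → FAULT (evict 5), frames=[7,3,6]
Step 4: ref 4 → FAULT (evict 3), frames=[7,4,6]
Step 5: ref 4 → HIT, frames=[7,4,6]
Step 6: ref 4 → HIT, frames=[7,4,6]
Step 7: ref 4 → HIT, frames=[7,4,6]
Step 8: ref 4 → HIT, frames=[7,4,6]
Step 9: ref 2 → FAULT (evict 6), frames=[7,4,2]
Step 10: ref 2 → HIT, frames=[7,4,2]
Step 11: ref 2 → HIT, frames=[7,4,2]
Step 12: ref 1 → FAULT (evict 7), frames=[1,4,2]
Step 13: ref 1 → HIT, frames=[1,4,2]
Step 14: ref 6 → FAULT (evict 4), frames=[1,6,2]
Total faults: 8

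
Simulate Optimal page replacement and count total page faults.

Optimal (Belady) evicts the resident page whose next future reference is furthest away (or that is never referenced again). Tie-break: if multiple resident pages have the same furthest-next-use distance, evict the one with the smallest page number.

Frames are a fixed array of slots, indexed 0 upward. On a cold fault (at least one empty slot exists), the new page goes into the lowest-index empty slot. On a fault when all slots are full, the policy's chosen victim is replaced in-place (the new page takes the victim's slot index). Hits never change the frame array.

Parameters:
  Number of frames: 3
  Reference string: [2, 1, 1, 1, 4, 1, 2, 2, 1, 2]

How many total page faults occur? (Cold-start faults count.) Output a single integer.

Answer: 3

Derivation:
Step 0: ref 2 → FAULT, frames=[2,-,-]
Step 1: ref 1 → FAULT, frames=[2,1,-]
Step 2: ref 1 → HIT, frames=[2,1,-]
Step 3: ref 1 → HIT, frames=[2,1,-]
Step 4: ref 4 → FAULT, frames=[2,1,4]
Step 5: ref 1 → HIT, frames=[2,1,4]
Step 6: ref 2 → HIT, frames=[2,1,4]
Step 7: ref 2 → HIT, frames=[2,1,4]
Step 8: ref 1 → HIT, frames=[2,1,4]
Step 9: ref 2 → HIT, frames=[2,1,4]
Total faults: 3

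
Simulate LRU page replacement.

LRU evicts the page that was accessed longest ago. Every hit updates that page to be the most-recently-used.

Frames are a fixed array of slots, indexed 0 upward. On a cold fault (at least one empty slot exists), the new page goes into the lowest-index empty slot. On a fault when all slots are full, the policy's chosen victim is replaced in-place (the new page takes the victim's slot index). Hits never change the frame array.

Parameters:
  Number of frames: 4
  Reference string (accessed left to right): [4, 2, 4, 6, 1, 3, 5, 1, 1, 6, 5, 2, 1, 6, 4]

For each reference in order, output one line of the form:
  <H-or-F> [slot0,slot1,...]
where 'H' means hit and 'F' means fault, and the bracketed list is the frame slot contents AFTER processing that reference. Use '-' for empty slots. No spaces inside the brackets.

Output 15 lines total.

F [4,-,-,-]
F [4,2,-,-]
H [4,2,-,-]
F [4,2,6,-]
F [4,2,6,1]
F [4,3,6,1]
F [5,3,6,1]
H [5,3,6,1]
H [5,3,6,1]
H [5,3,6,1]
H [5,3,6,1]
F [5,2,6,1]
H [5,2,6,1]
H [5,2,6,1]
F [4,2,6,1]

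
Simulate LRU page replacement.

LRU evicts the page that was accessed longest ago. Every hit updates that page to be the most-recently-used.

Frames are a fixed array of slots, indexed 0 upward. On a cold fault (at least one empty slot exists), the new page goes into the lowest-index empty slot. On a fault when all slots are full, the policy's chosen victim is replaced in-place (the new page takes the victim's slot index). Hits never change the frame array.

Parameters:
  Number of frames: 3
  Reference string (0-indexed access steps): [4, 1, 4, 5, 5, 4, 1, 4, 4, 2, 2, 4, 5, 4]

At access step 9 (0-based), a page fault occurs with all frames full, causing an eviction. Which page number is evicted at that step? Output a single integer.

Answer: 5

Derivation:
Step 0: ref 4 -> FAULT, frames=[4,-,-]
Step 1: ref 1 -> FAULT, frames=[4,1,-]
Step 2: ref 4 -> HIT, frames=[4,1,-]
Step 3: ref 5 -> FAULT, frames=[4,1,5]
Step 4: ref 5 -> HIT, frames=[4,1,5]
Step 5: ref 4 -> HIT, frames=[4,1,5]
Step 6: ref 1 -> HIT, frames=[4,1,5]
Step 7: ref 4 -> HIT, frames=[4,1,5]
Step 8: ref 4 -> HIT, frames=[4,1,5]
Step 9: ref 2 -> FAULT, evict 5, frames=[4,1,2]
At step 9: evicted page 5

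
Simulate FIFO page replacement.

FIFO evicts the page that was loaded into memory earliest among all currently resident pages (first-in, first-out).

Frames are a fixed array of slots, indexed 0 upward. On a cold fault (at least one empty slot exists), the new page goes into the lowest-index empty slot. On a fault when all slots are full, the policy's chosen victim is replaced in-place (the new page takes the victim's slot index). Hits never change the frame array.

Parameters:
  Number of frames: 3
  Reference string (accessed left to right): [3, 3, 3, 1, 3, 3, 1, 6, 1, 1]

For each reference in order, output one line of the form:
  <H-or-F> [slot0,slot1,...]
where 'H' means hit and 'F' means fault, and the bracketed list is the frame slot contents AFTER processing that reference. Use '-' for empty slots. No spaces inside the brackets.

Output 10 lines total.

F [3,-,-]
H [3,-,-]
H [3,-,-]
F [3,1,-]
H [3,1,-]
H [3,1,-]
H [3,1,-]
F [3,1,6]
H [3,1,6]
H [3,1,6]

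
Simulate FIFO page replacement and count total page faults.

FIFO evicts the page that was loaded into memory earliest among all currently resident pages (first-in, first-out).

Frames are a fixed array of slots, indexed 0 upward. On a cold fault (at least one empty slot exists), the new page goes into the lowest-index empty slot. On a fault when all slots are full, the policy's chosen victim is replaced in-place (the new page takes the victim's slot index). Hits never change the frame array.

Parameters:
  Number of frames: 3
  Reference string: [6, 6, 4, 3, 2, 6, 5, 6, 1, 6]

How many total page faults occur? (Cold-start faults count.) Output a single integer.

Step 0: ref 6 → FAULT, frames=[6,-,-]
Step 1: ref 6 → HIT, frames=[6,-,-]
Step 2: ref 4 → FAULT, frames=[6,4,-]
Step 3: ref 3 → FAULT, frames=[6,4,3]
Step 4: ref 2 → FAULT (evict 6), frames=[2,4,3]
Step 5: ref 6 → FAULT (evict 4), frames=[2,6,3]
Step 6: ref 5 → FAULT (evict 3), frames=[2,6,5]
Step 7: ref 6 → HIT, frames=[2,6,5]
Step 8: ref 1 → FAULT (evict 2), frames=[1,6,5]
Step 9: ref 6 → HIT, frames=[1,6,5]
Total faults: 7

Answer: 7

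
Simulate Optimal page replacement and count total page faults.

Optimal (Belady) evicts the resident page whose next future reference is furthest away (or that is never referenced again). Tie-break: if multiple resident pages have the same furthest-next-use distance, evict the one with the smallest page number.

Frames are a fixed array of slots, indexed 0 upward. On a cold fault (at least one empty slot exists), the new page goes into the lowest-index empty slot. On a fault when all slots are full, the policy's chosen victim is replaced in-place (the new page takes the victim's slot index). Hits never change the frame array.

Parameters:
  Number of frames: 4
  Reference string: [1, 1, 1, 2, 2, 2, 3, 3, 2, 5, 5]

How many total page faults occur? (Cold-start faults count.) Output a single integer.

Step 0: ref 1 → FAULT, frames=[1,-,-,-]
Step 1: ref 1 → HIT, frames=[1,-,-,-]
Step 2: ref 1 → HIT, frames=[1,-,-,-]
Step 3: ref 2 → FAULT, frames=[1,2,-,-]
Step 4: ref 2 → HIT, frames=[1,2,-,-]
Step 5: ref 2 → HIT, frames=[1,2,-,-]
Step 6: ref 3 → FAULT, frames=[1,2,3,-]
Step 7: ref 3 → HIT, frames=[1,2,3,-]
Step 8: ref 2 → HIT, frames=[1,2,3,-]
Step 9: ref 5 → FAULT, frames=[1,2,3,5]
Step 10: ref 5 → HIT, frames=[1,2,3,5]
Total faults: 4

Answer: 4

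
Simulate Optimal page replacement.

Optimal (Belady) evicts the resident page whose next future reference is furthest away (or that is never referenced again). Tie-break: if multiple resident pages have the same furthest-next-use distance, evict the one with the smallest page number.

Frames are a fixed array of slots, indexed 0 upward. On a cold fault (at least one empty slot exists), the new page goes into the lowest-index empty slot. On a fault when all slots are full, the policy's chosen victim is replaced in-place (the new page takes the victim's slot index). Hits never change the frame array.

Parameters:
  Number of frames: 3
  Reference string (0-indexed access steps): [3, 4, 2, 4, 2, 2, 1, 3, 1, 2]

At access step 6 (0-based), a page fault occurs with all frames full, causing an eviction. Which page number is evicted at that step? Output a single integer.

Answer: 4

Derivation:
Step 0: ref 3 -> FAULT, frames=[3,-,-]
Step 1: ref 4 -> FAULT, frames=[3,4,-]
Step 2: ref 2 -> FAULT, frames=[3,4,2]
Step 3: ref 4 -> HIT, frames=[3,4,2]
Step 4: ref 2 -> HIT, frames=[3,4,2]
Step 5: ref 2 -> HIT, frames=[3,4,2]
Step 6: ref 1 -> FAULT, evict 4, frames=[3,1,2]
At step 6: evicted page 4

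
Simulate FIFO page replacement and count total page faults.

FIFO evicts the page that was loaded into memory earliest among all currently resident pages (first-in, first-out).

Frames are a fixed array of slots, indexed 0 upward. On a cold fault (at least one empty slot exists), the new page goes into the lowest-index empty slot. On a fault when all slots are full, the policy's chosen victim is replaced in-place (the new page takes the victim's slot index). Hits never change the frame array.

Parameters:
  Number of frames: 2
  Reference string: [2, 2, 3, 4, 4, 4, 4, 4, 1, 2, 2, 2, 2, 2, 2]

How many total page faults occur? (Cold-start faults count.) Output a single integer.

Step 0: ref 2 → FAULT, frames=[2,-]
Step 1: ref 2 → HIT, frames=[2,-]
Step 2: ref 3 → FAULT, frames=[2,3]
Step 3: ref 4 → FAULT (evict 2), frames=[4,3]
Step 4: ref 4 → HIT, frames=[4,3]
Step 5: ref 4 → HIT, frames=[4,3]
Step 6: ref 4 → HIT, frames=[4,3]
Step 7: ref 4 → HIT, frames=[4,3]
Step 8: ref 1 → FAULT (evict 3), frames=[4,1]
Step 9: ref 2 → FAULT (evict 4), frames=[2,1]
Step 10: ref 2 → HIT, frames=[2,1]
Step 11: ref 2 → HIT, frames=[2,1]
Step 12: ref 2 → HIT, frames=[2,1]
Step 13: ref 2 → HIT, frames=[2,1]
Step 14: ref 2 → HIT, frames=[2,1]
Total faults: 5

Answer: 5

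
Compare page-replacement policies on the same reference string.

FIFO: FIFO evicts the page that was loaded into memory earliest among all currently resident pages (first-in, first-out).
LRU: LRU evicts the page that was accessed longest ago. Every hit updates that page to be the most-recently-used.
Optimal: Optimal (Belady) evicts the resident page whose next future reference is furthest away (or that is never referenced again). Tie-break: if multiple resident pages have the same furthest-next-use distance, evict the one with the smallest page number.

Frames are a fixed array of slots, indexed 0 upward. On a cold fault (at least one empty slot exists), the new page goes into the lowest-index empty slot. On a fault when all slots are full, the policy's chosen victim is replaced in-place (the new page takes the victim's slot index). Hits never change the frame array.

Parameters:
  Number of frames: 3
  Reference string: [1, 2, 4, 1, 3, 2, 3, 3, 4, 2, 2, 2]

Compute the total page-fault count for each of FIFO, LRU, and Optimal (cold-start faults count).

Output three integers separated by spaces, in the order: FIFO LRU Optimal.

Answer: 4 6 4

Derivation:
--- FIFO ---
  step 0: ref 1 -> FAULT, frames=[1,-,-] (faults so far: 1)
  step 1: ref 2 -> FAULT, frames=[1,2,-] (faults so far: 2)
  step 2: ref 4 -> FAULT, frames=[1,2,4] (faults so far: 3)
  step 3: ref 1 -> HIT, frames=[1,2,4] (faults so far: 3)
  step 4: ref 3 -> FAULT, evict 1, frames=[3,2,4] (faults so far: 4)
  step 5: ref 2 -> HIT, frames=[3,2,4] (faults so far: 4)
  step 6: ref 3 -> HIT, frames=[3,2,4] (faults so far: 4)
  step 7: ref 3 -> HIT, frames=[3,2,4] (faults so far: 4)
  step 8: ref 4 -> HIT, frames=[3,2,4] (faults so far: 4)
  step 9: ref 2 -> HIT, frames=[3,2,4] (faults so far: 4)
  step 10: ref 2 -> HIT, frames=[3,2,4] (faults so far: 4)
  step 11: ref 2 -> HIT, frames=[3,2,4] (faults so far: 4)
  FIFO total faults: 4
--- LRU ---
  step 0: ref 1 -> FAULT, frames=[1,-,-] (faults so far: 1)
  step 1: ref 2 -> FAULT, frames=[1,2,-] (faults so far: 2)
  step 2: ref 4 -> FAULT, frames=[1,2,4] (faults so far: 3)
  step 3: ref 1 -> HIT, frames=[1,2,4] (faults so far: 3)
  step 4: ref 3 -> FAULT, evict 2, frames=[1,3,4] (faults so far: 4)
  step 5: ref 2 -> FAULT, evict 4, frames=[1,3,2] (faults so far: 5)
  step 6: ref 3 -> HIT, frames=[1,3,2] (faults so far: 5)
  step 7: ref 3 -> HIT, frames=[1,3,2] (faults so far: 5)
  step 8: ref 4 -> FAULT, evict 1, frames=[4,3,2] (faults so far: 6)
  step 9: ref 2 -> HIT, frames=[4,3,2] (faults so far: 6)
  step 10: ref 2 -> HIT, frames=[4,3,2] (faults so far: 6)
  step 11: ref 2 -> HIT, frames=[4,3,2] (faults so far: 6)
  LRU total faults: 6
--- Optimal ---
  step 0: ref 1 -> FAULT, frames=[1,-,-] (faults so far: 1)
  step 1: ref 2 -> FAULT, frames=[1,2,-] (faults so far: 2)
  step 2: ref 4 -> FAULT, frames=[1,2,4] (faults so far: 3)
  step 3: ref 1 -> HIT, frames=[1,2,4] (faults so far: 3)
  step 4: ref 3 -> FAULT, evict 1, frames=[3,2,4] (faults so far: 4)
  step 5: ref 2 -> HIT, frames=[3,2,4] (faults so far: 4)
  step 6: ref 3 -> HIT, frames=[3,2,4] (faults so far: 4)
  step 7: ref 3 -> HIT, frames=[3,2,4] (faults so far: 4)
  step 8: ref 4 -> HIT, frames=[3,2,4] (faults so far: 4)
  step 9: ref 2 -> HIT, frames=[3,2,4] (faults so far: 4)
  step 10: ref 2 -> HIT, frames=[3,2,4] (faults so far: 4)
  step 11: ref 2 -> HIT, frames=[3,2,4] (faults so far: 4)
  Optimal total faults: 4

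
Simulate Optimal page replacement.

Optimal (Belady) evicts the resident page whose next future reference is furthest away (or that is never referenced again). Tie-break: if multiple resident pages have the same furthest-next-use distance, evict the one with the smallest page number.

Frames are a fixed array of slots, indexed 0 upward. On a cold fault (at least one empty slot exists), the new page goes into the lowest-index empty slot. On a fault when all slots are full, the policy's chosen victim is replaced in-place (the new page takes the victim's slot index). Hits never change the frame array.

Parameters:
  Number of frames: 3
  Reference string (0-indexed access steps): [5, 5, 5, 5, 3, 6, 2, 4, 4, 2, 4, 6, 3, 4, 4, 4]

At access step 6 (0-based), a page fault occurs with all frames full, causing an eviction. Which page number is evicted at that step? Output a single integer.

Step 0: ref 5 -> FAULT, frames=[5,-,-]
Step 1: ref 5 -> HIT, frames=[5,-,-]
Step 2: ref 5 -> HIT, frames=[5,-,-]
Step 3: ref 5 -> HIT, frames=[5,-,-]
Step 4: ref 3 -> FAULT, frames=[5,3,-]
Step 5: ref 6 -> FAULT, frames=[5,3,6]
Step 6: ref 2 -> FAULT, evict 5, frames=[2,3,6]
At step 6: evicted page 5

Answer: 5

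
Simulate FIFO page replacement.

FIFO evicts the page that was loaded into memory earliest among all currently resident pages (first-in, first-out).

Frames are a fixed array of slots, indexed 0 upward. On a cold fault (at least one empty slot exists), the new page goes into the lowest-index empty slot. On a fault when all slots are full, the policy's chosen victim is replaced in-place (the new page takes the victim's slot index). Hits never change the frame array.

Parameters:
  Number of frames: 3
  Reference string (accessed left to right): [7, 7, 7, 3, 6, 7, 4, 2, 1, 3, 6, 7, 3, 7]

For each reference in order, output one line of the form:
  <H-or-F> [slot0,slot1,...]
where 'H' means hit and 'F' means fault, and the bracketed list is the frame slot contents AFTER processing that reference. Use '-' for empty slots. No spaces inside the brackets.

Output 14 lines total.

F [7,-,-]
H [7,-,-]
H [7,-,-]
F [7,3,-]
F [7,3,6]
H [7,3,6]
F [4,3,6]
F [4,2,6]
F [4,2,1]
F [3,2,1]
F [3,6,1]
F [3,6,7]
H [3,6,7]
H [3,6,7]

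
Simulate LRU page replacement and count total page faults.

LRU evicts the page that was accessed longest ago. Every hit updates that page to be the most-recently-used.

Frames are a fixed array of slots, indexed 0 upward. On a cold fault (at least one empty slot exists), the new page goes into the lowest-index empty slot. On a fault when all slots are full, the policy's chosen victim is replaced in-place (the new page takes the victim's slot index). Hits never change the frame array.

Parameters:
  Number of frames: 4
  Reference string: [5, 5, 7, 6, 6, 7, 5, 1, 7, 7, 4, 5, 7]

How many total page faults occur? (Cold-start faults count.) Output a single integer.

Answer: 5

Derivation:
Step 0: ref 5 → FAULT, frames=[5,-,-,-]
Step 1: ref 5 → HIT, frames=[5,-,-,-]
Step 2: ref 7 → FAULT, frames=[5,7,-,-]
Step 3: ref 6 → FAULT, frames=[5,7,6,-]
Step 4: ref 6 → HIT, frames=[5,7,6,-]
Step 5: ref 7 → HIT, frames=[5,7,6,-]
Step 6: ref 5 → HIT, frames=[5,7,6,-]
Step 7: ref 1 → FAULT, frames=[5,7,6,1]
Step 8: ref 7 → HIT, frames=[5,7,6,1]
Step 9: ref 7 → HIT, frames=[5,7,6,1]
Step 10: ref 4 → FAULT (evict 6), frames=[5,7,4,1]
Step 11: ref 5 → HIT, frames=[5,7,4,1]
Step 12: ref 7 → HIT, frames=[5,7,4,1]
Total faults: 5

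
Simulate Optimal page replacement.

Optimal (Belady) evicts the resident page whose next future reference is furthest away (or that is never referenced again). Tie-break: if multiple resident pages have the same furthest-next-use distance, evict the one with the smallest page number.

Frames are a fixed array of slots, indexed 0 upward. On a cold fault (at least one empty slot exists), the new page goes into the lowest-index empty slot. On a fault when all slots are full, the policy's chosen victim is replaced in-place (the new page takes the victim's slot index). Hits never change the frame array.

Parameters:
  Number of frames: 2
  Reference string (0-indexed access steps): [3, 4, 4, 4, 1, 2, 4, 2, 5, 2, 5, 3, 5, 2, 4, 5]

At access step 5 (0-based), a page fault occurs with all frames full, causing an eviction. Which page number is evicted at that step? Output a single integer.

Answer: 1

Derivation:
Step 0: ref 3 -> FAULT, frames=[3,-]
Step 1: ref 4 -> FAULT, frames=[3,4]
Step 2: ref 4 -> HIT, frames=[3,4]
Step 3: ref 4 -> HIT, frames=[3,4]
Step 4: ref 1 -> FAULT, evict 3, frames=[1,4]
Step 5: ref 2 -> FAULT, evict 1, frames=[2,4]
At step 5: evicted page 1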